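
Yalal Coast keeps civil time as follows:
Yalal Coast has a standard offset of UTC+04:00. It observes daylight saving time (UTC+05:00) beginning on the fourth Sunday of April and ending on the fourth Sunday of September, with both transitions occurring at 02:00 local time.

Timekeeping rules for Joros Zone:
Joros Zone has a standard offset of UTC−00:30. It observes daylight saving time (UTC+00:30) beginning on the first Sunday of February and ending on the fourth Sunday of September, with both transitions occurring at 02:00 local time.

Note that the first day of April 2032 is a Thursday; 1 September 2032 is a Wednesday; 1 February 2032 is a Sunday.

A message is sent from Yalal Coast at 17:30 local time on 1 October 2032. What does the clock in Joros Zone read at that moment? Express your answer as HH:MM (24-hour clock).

13:00

1 April 2032 is a Thursday, so the first Sunday is April 4 and the fourth is April 25.
1 September 2032 is a Wednesday, so the first Sunday is September 5 and the fourth is September 26.
1 October 2032 is outside the daylight-saving period (25 April – 26 September), so Yalal Coast is on standard time, UTC+04:00.
17:30 Yalal Coast − 4h = 13:30 UTC.
1 February 2032 is a Sunday, so the first Sunday is February 1.
1 September 2032 is a Wednesday, so the first Sunday is September 5 and the fourth is September 26.
At the standard offset (UTC−00:30), 13:30 UTC − 0h30m = 13:00 Joros Zone standard time.
The standard-time date in Joros Zone, 1 October 2032, does not fall between 1 February and 26 September, so daylight saving is not in effect and Joros Zone is at UTC−00:30.
13:30 UTC − 0h30m = 13:00 Joros Zone.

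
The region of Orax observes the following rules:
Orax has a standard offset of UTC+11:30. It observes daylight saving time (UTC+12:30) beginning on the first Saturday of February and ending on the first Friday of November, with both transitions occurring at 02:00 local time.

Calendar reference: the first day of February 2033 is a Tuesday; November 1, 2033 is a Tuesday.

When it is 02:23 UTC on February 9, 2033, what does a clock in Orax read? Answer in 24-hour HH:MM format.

1 February 2033 is a Tuesday, so the first Saturday is February 5.
1 November 2033 is a Tuesday, so the first Friday is November 4.
At the standard offset (UTC+11:30), 02:23 UTC + 11h30m = 13:53 Orax standard time.
The standard-time date in Orax, February 9, 2033, lies within the daylight-saving period (5 February – 4 November), so Orax is on daylight time, UTC+12:30.
02:23 UTC + 12h30m = 14:53 local.

14:53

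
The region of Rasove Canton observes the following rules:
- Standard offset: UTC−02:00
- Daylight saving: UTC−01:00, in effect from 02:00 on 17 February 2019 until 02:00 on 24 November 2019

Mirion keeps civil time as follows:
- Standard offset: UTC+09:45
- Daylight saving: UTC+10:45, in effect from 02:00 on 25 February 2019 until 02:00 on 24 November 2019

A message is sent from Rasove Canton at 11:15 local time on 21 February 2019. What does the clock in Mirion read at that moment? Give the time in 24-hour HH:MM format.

22:00

21 February 2019 falls between 17 February and 24 November, so daylight saving is in effect and Rasove Canton is at UTC−01:00.
11:15 Rasove Canton + 1h = 12:15 UTC.
At the standard offset (UTC+09:45), 12:15 UTC + 9h45m = 22:00 Mirion standard time.
The standard-time date in Mirion, 21 February 2019, is outside the daylight-saving period (25 February – 24 November), so Mirion is on standard time, UTC+09:45.
12:15 UTC + 9h45m = 22:00 Mirion.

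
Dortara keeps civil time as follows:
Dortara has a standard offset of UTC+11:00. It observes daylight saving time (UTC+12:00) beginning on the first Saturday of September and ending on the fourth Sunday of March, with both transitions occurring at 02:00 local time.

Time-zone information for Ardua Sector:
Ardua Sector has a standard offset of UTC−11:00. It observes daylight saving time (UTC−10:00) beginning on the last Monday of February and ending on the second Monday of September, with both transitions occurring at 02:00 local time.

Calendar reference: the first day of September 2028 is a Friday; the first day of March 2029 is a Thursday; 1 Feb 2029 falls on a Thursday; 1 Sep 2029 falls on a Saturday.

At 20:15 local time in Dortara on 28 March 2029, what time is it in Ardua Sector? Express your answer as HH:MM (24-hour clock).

23:15

1 September 2028 is a Friday, so the first Saturday is September 2.
1 March 2029 is a Thursday, so the first Sunday is March 4 and the fourth is March 25.
28 March 2029 is outside the daylight-saving period (2 September 2028 – 25 March 2029), so Dortara is on standard time, UTC+11:00.
20:15 Dortara − 11h = 09:15 UTC.
1 February 2029 is a Thursday, so Mondays fall on 5, 12, 19, 26; the last is February 26.
1 September 2029 is a Saturday, so the first Monday is September 3 and the second is September 10.
At the standard offset (UTC−11:00), 09:15 UTC − 11h = 22:15 Ardua Sector standard time (rolling into the previous day, 27 March 2029).
Daylight saving runs 26 February – 10 September; the standard-time date in Ardua Sector, 27 March 2029, is inside that window, so Ardua Sector is at UTC−10:00.
09:15 UTC − 10h = 23:15 Ardua Sector (rolling into the previous day, 27 March 2029).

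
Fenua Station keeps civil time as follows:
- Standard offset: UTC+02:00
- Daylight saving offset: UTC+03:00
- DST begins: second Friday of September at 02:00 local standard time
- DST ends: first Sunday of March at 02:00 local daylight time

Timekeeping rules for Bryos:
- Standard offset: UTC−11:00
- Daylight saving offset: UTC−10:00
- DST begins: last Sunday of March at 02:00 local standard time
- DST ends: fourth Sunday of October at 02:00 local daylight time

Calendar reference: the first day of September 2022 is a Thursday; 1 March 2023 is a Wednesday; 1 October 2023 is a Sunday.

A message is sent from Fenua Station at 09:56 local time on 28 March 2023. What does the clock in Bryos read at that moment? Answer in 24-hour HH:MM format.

21:56

1 September 2022 is a Thursday, so the first Friday is September 2 and the second is September 9.
1 March 2023 is a Wednesday, so the first Sunday is March 5.
28 March 2023 does not fall between 9 September 2022 and 5 March 2023, so daylight saving is not in effect and Fenua Station is at UTC+02:00.
09:56 Fenua Station − 2h = 07:56 UTC.
1 March 2023 is a Wednesday, so Sundays fall on 5, 12, 19, 26; the last is March 26.
1 October 2023 is a Sunday, so the first Sunday is October 1 and the fourth is October 22.
At the standard offset (UTC−11:00), 07:56 UTC − 11h = 20:56 Bryos standard time (rolling into the previous day, 27 March 2023).
The standard-time date in Bryos, 27 March 2023, falls between 26 March and 22 October, so daylight saving is in effect and Bryos is at UTC−10:00.
07:56 UTC − 10h = 21:56 Bryos (rolling into the previous day, 27 March 2023).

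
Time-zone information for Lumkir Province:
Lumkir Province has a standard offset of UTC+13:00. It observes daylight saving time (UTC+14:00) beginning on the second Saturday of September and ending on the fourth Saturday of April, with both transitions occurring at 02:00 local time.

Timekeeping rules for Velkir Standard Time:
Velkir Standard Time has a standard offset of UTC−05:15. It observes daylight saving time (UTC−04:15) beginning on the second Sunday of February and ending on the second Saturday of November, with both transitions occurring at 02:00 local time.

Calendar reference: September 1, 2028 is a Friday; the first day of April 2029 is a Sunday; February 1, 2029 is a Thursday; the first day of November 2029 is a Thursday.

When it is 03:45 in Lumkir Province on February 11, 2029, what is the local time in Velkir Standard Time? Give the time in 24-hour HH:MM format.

1 September 2028 is a Friday, so the first Saturday is September 2 and the second is September 9.
1 April 2029 is a Sunday, so the first Saturday is April 7 and the fourth is April 28.
Daylight saving runs 9 September 2028 – 28 April 2029; February 11, 2029 is inside that window, so Lumkir Province is at UTC+14:00.
03:45 Lumkir Province − 14h = 13:45 UTC (rolling into the previous day, 10 February 2029).
1 February 2029 is a Thursday, so the first Sunday is February 4 and the second is February 11.
1 November 2029 is a Thursday, so the first Saturday is November 3 and the second is November 10.
At the standard offset (UTC−05:15), 13:45 UTC − 5h15m = 08:30 Velkir Standard Time standard time.
The standard-time date in Velkir Standard Time, February 10, 2029, does not fall between 11 February and 10 November, so daylight saving is not in effect and Velkir Standard Time is at UTC−05:15.
13:45 UTC − 5h15m = 08:30 Velkir Standard Time.

08:30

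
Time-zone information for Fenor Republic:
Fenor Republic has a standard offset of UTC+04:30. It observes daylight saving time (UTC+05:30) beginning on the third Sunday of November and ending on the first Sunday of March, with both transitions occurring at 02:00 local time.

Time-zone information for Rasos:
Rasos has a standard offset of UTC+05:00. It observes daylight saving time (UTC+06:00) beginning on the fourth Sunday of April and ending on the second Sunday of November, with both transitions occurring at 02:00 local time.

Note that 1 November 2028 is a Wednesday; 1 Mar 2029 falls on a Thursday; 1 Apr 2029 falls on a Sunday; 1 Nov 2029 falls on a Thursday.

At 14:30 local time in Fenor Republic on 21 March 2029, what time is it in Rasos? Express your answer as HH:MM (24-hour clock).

15:00

1 November 2028 is a Wednesday, so the first Sunday is November 5 and the third is November 19.
1 March 2029 is a Thursday, so the first Sunday is March 4.
Daylight saving runs 19 November 2028 – 4 March 2029; 21 March 2029 is outside that window, so Fenor Republic is on standard time at UTC+04:30.
14:30 Fenor Republic − 4h30m = 10:00 UTC.
1 April 2029 is a Sunday, so the first Sunday is April 1 and the fourth is April 22.
1 November 2029 is a Thursday, so the first Sunday is November 4 and the second is November 11.
At the standard offset (UTC+05:00), 10:00 UTC + 5h = 15:00 Rasos standard time.
The standard-time date in Rasos, 21 March 2029, is outside the daylight-saving period (22 April – 11 November), so Rasos is on standard time, UTC+05:00.
10:00 UTC + 5h = 15:00 Rasos.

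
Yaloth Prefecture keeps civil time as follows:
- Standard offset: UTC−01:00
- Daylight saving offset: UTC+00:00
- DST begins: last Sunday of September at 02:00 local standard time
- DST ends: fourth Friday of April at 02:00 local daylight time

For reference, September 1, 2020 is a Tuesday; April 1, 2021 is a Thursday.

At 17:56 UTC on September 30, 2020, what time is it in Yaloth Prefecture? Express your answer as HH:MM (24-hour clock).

1 September 2020 is a Tuesday, so Sundays fall on 6, 13, 20, 27; the last is September 27.
1 April 2021 is a Thursday, so the first Friday is April 2 and the fourth is April 23.
At the standard offset (UTC−01:00), 17:56 UTC − 1h = 16:56 Yaloth Prefecture standard time.
The standard-time date in Yaloth Prefecture, September 30, 2020, falls between 27 September 2020 and 23 April 2021, so daylight saving is in effect and Yaloth Prefecture is at UTC+00:00.
17:56 UTC + 0h = 17:56 local.

17:56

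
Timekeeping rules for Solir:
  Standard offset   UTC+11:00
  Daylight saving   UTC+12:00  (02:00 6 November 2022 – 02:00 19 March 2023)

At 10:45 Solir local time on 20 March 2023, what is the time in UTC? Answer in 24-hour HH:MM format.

20 March 2023 does not fall between 6 November 2022 and 19 March 2023, so daylight saving is not in effect and Solir is at UTC+11:00.
10:45 local − 11h = 23:45 UTC (rolling into the previous day, 19 March 2023).

23:45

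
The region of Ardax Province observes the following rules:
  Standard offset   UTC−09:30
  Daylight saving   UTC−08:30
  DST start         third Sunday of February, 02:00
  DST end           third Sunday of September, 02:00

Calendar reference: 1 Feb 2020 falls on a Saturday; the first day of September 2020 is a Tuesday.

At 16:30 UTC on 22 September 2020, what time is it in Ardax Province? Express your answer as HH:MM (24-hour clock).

1 February 2020 is a Saturday, so the first Sunday is February 2 and the third is February 16.
1 September 2020 is a Tuesday, so the first Sunday is September 6 and the third is September 20.
At the standard offset (UTC−09:30), 16:30 UTC − 9h30m = 07:00 Ardax Province standard time.
Daylight saving runs 16 February – 20 September; the standard-time date in Ardax Province, 22 September 2020, is outside that window, so Ardax Province is on standard time at UTC−09:30.
16:30 UTC − 9h30m = 07:00 local.

07:00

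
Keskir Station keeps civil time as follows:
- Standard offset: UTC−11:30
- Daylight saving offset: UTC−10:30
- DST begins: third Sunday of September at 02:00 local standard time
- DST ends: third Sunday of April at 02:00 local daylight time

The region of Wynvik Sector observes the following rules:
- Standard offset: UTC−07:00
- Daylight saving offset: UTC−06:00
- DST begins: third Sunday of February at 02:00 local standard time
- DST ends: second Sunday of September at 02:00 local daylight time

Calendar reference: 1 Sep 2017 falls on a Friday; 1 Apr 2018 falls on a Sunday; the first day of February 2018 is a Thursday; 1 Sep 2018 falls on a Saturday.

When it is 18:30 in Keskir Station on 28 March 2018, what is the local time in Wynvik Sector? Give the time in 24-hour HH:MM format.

23:00

1 September 2017 is a Friday, so the first Sunday is September 3 and the third is September 17.
1 April 2018 is a Sunday, so the first Sunday is April 1 and the third is April 15.
28 March 2018 lies within the daylight-saving period (17 September 2017 – 15 April 2018), so Keskir Station is on daylight time, UTC−10:30.
18:30 Keskir Station + 10h30m = 05:00 UTC (rolling into the next day, 29 March 2018).
1 February 2018 is a Thursday, so the first Sunday is February 4 and the third is February 18.
1 September 2018 is a Saturday, so the first Sunday is September 2 and the second is September 9.
At the standard offset (UTC−07:00), 05:00 UTC − 7h = 22:00 Wynvik Sector standard time (rolling into the previous day, 28 March 2018).
The standard-time date in Wynvik Sector, 28 March 2018, lies within the daylight-saving period (18 February – 9 September), so Wynvik Sector is on daylight time, UTC−06:00.
05:00 UTC − 6h = 23:00 Wynvik Sector (rolling into the previous day, 28 March 2018).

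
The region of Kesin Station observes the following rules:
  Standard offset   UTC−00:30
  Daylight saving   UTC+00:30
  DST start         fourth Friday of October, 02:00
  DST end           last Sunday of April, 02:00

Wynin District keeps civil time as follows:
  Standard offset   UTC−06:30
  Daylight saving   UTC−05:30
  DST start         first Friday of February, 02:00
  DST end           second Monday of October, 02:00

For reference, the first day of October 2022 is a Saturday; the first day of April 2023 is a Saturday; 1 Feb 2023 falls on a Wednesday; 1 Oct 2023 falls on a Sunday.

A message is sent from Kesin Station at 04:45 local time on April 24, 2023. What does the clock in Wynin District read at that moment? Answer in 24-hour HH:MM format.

1 October 2022 is a Saturday, so the first Friday is October 7 and the fourth is October 28.
1 April 2023 is a Saturday, so Sundays fall on 2, 9, 16, 23, 30; the last is April 30.
Daylight saving runs 28 October 2022 – 30 April 2023; April 24, 2023 is inside that window, so Kesin Station is at UTC+00:30.
04:45 Kesin Station − 0h30m = 04:15 UTC.
1 February 2023 is a Wednesday, so the first Friday is February 3.
1 October 2023 is a Sunday, so the first Monday is October 2 and the second is October 9.
At the standard offset (UTC−06:30), 04:15 UTC − 6h30m = 21:45 Wynin District standard time (rolling into the previous day, 23 April 2023).
The standard-time date in Wynin District, April 23, 2023, lies within the daylight-saving period (3 February – 9 October), so Wynin District is on daylight time, UTC−05:30.
04:15 UTC − 5h30m = 22:45 Wynin District (rolling into the previous day, 23 April 2023).

22:45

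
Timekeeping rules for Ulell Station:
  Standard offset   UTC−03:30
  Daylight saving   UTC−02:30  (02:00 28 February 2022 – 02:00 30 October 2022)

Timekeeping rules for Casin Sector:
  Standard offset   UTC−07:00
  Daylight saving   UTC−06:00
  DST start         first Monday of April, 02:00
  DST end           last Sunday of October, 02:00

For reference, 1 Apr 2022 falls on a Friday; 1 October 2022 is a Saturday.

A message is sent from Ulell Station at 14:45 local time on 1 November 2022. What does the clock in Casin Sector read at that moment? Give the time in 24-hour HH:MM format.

Daylight saving runs 28 February – 30 October; 1 November 2022 is outside that window, so Ulell Station is on standard time at UTC−03:30.
14:45 Ulell Station + 3h30m = 18:15 UTC.
1 April 2022 is a Friday, so the first Monday is April 4.
1 October 2022 is a Saturday, so Sundays fall on 2, 9, 16, 23, 30; the last is October 30.
At the standard offset (UTC−07:00), 18:15 UTC − 7h = 11:15 Casin Sector standard time.
The standard-time date in Casin Sector, 1 November 2022, is outside the daylight-saving period (4 April – 30 October), so Casin Sector is on standard time, UTC−07:00.
18:15 UTC − 7h = 11:15 Casin Sector.

11:15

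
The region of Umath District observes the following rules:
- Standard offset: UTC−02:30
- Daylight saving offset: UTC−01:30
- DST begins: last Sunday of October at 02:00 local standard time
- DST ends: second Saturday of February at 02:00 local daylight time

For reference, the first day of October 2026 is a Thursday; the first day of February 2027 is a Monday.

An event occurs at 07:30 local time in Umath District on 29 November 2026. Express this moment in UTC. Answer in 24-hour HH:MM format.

09:00

1 October 2026 is a Thursday, so Sundays fall on 4, 11, 18, 25; the last is October 25.
1 February 2027 is a Monday, so the first Saturday is February 6 and the second is February 13.
29 November 2026 lies within the daylight-saving period (25 October 2026 – 13 February 2027), so Umath District is on daylight time, UTC−01:30.
07:30 local + 1h30m = 09:00 UTC.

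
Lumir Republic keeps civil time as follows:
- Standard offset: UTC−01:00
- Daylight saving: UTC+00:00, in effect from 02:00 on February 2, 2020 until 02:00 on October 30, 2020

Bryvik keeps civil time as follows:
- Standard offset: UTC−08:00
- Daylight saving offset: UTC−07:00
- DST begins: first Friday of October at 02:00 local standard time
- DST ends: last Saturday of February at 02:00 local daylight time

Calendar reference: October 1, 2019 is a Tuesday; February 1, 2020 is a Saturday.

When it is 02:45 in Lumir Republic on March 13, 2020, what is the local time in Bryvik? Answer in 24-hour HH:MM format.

18:45

Daylight saving runs 2 February – 30 October; March 13, 2020 is inside that window, so Lumir Republic is at UTC+00:00.
02:45 Lumir Republic − 0h = 02:45 UTC.
1 October 2019 is a Tuesday, so the first Friday is October 4.
1 February 2020 is a Saturday, so Saturdays fall on 1, 8, 15, 22, 29; the last is February 29.
At the standard offset (UTC−08:00), 02:45 UTC − 8h = 18:45 Bryvik standard time (rolling into the previous day, 12 March 2020).
The standard-time date in Bryvik, March 12, 2020, is outside the daylight-saving period (4 October 2019 – 29 February 2020), so Bryvik is on standard time, UTC−08:00.
02:45 UTC − 8h = 18:45 Bryvik (rolling into the previous day, 12 March 2020).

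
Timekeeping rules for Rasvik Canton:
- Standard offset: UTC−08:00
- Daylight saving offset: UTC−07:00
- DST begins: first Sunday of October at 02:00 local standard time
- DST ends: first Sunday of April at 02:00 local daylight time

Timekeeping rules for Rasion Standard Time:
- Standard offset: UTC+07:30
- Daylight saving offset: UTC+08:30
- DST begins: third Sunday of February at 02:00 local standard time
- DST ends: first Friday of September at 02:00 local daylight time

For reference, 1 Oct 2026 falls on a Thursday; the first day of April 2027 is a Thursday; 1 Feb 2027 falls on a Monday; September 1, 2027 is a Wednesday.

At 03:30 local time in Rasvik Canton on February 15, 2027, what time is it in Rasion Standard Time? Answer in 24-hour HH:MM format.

18:00

1 October 2026 is a Thursday, so the first Sunday is October 4.
1 April 2027 is a Thursday, so the first Sunday is April 4.
February 15, 2027 lies within the daylight-saving period (4 October 2026 – 4 April 2027), so Rasvik Canton is on daylight time, UTC−07:00.
03:30 Rasvik Canton + 7h = 10:30 UTC.
1 February 2027 is a Monday, so the first Sunday is February 7 and the third is February 21.
1 September 2027 is a Wednesday, so the first Friday is September 3.
At the standard offset (UTC+07:30), 10:30 UTC + 7h30m = 18:00 Rasion Standard Time standard time.
The standard-time date in Rasion Standard Time, February 15, 2027, is outside the daylight-saving period (21 February – 3 September), so Rasion Standard Time is on standard time, UTC+07:30.
10:30 UTC + 7h30m = 18:00 Rasion Standard Time.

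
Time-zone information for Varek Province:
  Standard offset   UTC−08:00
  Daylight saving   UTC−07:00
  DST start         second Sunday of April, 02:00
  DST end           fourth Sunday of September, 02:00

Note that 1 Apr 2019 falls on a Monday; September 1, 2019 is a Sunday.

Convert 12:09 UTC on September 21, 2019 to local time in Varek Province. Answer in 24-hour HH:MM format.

05:09

1 April 2019 is a Monday, so the first Sunday is April 7 and the second is April 14.
1 September 2019 is a Sunday, so the first Sunday is September 1 and the fourth is September 22.
At the standard offset (UTC−08:00), 12:09 UTC − 8h = 04:09 Varek Province standard time.
The standard-time date in Varek Province, September 21, 2019, falls between 14 April and 22 September, so daylight saving is in effect and Varek Province is at UTC−07:00.
12:09 UTC − 7h = 05:09 local.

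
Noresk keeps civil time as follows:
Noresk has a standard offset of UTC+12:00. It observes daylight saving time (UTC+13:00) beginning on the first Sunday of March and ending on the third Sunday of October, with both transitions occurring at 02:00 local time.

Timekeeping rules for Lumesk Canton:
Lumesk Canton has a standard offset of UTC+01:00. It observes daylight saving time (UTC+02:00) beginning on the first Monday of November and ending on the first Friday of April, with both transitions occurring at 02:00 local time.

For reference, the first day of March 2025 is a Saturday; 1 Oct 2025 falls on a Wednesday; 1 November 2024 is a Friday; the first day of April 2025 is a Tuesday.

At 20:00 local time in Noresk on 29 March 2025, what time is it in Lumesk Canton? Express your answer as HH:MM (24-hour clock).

1 March 2025 is a Saturday, so the first Sunday is March 2.
1 October 2025 is a Wednesday, so the first Sunday is October 5 and the third is October 19.
Daylight saving runs 2 March – 19 October; 29 March 2025 is inside that window, so Noresk is at UTC+13:00.
20:00 Noresk − 13h = 07:00 UTC.
1 November 2024 is a Friday, so the first Monday is November 4.
1 April 2025 is a Tuesday, so the first Friday is April 4.
At the standard offset (UTC+01:00), 07:00 UTC + 1h = 08:00 Lumesk Canton standard time.
The standard-time date in Lumesk Canton, 29 March 2025, lies within the daylight-saving period (4 November 2024 – 4 April 2025), so Lumesk Canton is on daylight time, UTC+02:00.
07:00 UTC + 2h = 09:00 Lumesk Canton.

09:00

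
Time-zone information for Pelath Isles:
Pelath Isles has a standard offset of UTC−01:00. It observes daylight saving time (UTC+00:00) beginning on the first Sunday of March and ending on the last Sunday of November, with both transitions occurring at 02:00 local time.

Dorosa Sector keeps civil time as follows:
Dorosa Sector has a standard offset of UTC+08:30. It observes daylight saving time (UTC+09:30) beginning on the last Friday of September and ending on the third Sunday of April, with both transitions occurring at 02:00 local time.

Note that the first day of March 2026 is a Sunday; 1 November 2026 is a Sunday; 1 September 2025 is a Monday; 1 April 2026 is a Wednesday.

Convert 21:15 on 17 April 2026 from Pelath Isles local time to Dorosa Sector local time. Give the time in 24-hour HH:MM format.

06:45

1 March 2026 is a Sunday, so the first Sunday is March 1.
1 November 2026 is a Sunday, so Sundays fall on 1, 8, 15, 22, 29; the last is November 29.
17 April 2026 falls between 1 March and 29 November, so daylight saving is in effect and Pelath Isles is at UTC+00:00.
21:15 Pelath Isles − 0h = 21:15 UTC.
1 September 2025 is a Monday, so Fridays fall on 5, 12, 19, 26; the last is September 26.
1 April 2026 is a Wednesday, so the first Sunday is April 5 and the third is April 19.
At the standard offset (UTC+08:30), 21:15 UTC + 8h30m = 05:45 Dorosa Sector standard time (rolling into the next day, 18 April 2026).
The standard-time date in Dorosa Sector, 18 April 2026, falls between 26 September 2025 and 19 April 2026, so daylight saving is in effect and Dorosa Sector is at UTC+09:30.
21:15 UTC + 9h30m = 06:45 Dorosa Sector (rolling into the next day, 18 April 2026).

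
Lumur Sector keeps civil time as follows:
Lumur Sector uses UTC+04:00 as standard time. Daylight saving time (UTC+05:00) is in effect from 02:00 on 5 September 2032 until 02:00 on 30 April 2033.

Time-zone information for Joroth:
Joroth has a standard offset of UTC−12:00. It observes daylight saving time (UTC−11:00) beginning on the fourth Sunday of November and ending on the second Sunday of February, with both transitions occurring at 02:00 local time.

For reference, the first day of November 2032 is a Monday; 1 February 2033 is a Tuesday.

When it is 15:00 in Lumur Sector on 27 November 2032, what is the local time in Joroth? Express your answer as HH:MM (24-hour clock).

22:00

Daylight saving runs 5 September 2032 – 30 April 2033; 27 November 2032 is inside that window, so Lumur Sector is at UTC+05:00.
15:00 Lumur Sector − 5h = 10:00 UTC.
1 November 2032 is a Monday, so the first Sunday is November 7 and the fourth is November 28.
1 February 2033 is a Tuesday, so the first Sunday is February 6 and the second is February 13.
At the standard offset (UTC−12:00), 10:00 UTC − 12h = 22:00 Joroth standard time (rolling into the previous day, 26 November 2032).
The standard-time date in Joroth, 26 November 2032, is outside the daylight-saving period (28 November 2032 – 13 February 2033), so Joroth is on standard time, UTC−12:00.
10:00 UTC − 12h = 22:00 Joroth (rolling into the previous day, 26 November 2032).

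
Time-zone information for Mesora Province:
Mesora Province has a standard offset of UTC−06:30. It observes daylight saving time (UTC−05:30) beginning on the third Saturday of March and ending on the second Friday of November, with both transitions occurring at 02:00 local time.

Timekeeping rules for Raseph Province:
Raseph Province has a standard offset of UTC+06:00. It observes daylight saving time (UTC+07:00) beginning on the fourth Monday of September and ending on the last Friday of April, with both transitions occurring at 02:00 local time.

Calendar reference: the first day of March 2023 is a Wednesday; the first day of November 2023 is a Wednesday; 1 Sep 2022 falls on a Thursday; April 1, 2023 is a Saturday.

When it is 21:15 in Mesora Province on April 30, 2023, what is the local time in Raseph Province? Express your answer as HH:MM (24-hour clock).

08:45

1 March 2023 is a Wednesday, so the first Saturday is March 4 and the third is March 18.
1 November 2023 is a Wednesday, so the first Friday is November 3 and the second is November 10.
Daylight saving runs 18 March – 10 November; April 30, 2023 is inside that window, so Mesora Province is at UTC−05:30.
21:15 Mesora Province + 5h30m = 02:45 UTC (rolling into the next day, 1 May 2023).
1 September 2022 is a Thursday, so the first Monday is September 5 and the fourth is September 26.
1 April 2023 is a Saturday, so Fridays fall on 7, 14, 21, 28; the last is April 28.
At the standard offset (UTC+06:00), 02:45 UTC + 6h = 08:45 Raseph Province standard time.
Daylight saving runs 26 September 2022 – 28 April 2023; the standard-time date in Raseph Province, May 1, 2023, is outside that window, so Raseph Province is on standard time at UTC+06:00.
02:45 UTC + 6h = 08:45 Raseph Province.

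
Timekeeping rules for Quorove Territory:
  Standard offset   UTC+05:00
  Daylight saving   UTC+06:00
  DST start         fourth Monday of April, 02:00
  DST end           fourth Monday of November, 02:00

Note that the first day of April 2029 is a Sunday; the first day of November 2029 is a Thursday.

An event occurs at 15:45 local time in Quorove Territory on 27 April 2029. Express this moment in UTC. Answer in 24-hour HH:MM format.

09:45

1 April 2029 is a Sunday, so the first Monday is April 2 and the fourth is April 23.
1 November 2029 is a Thursday, so the first Monday is November 5 and the fourth is November 26.
27 April 2029 lies within the daylight-saving period (23 April – 26 November), so Quorove Territory is on daylight time, UTC+06:00.
15:45 local − 6h = 09:45 UTC.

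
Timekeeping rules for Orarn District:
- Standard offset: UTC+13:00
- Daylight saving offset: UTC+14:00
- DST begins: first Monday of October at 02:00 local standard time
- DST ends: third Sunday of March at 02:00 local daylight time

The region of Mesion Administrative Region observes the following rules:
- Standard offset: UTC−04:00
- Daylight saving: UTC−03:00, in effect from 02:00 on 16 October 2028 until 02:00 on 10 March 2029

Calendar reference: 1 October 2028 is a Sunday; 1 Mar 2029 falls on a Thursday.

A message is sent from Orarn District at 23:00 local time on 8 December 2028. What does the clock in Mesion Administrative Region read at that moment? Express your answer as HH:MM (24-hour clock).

1 October 2028 is a Sunday, so the first Monday is October 2.
1 March 2029 is a Thursday, so the first Sunday is March 4 and the third is March 18.
8 December 2028 lies within the daylight-saving period (2 October 2028 – 18 March 2029), so Orarn District is on daylight time, UTC+14:00.
23:00 Orarn District − 14h = 09:00 UTC.
At the standard offset (UTC−04:00), 09:00 UTC − 4h = 05:00 Mesion Administrative Region standard time.
Daylight saving runs 16 October 2028 – 10 March 2029; the standard-time date in Mesion Administrative Region, 8 December 2028, is inside that window, so Mesion Administrative Region is at UTC−03:00.
09:00 UTC − 3h = 06:00 Mesion Administrative Region.

06:00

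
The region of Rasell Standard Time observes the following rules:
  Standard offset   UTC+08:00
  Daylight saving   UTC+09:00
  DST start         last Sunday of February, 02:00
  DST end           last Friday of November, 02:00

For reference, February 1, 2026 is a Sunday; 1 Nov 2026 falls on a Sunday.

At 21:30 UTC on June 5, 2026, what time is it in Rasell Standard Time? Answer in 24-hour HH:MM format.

1 February 2026 is a Sunday, so Sundays fall on 1, 8, 15, 22; the last is February 22.
1 November 2026 is a Sunday, so Fridays fall on 6, 13, 20, 27; the last is November 27.
At the standard offset (UTC+08:00), 21:30 UTC + 8h = 05:30 Rasell Standard Time standard time (rolling into the next day, 6 June 2026).
Daylight saving runs 22 February – 27 November; the standard-time date in Rasell Standard Time, June 6, 2026, is inside that window, so Rasell Standard Time is at UTC+09:00.
21:30 UTC + 9h = 06:30 local (rolling into the next day, 6 June 2026).

06:30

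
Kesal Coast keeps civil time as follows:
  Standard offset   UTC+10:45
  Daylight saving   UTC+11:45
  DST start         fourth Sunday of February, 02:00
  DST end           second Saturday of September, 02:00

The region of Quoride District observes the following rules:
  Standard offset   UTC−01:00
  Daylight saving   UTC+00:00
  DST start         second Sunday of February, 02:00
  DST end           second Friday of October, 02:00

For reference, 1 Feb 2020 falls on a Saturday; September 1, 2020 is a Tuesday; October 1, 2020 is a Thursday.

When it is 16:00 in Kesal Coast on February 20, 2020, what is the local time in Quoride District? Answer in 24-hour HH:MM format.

05:15

1 February 2020 is a Saturday, so the first Sunday is February 2 and the fourth is February 23.
1 September 2020 is a Tuesday, so the first Saturday is September 5 and the second is September 12.
February 20, 2020 does not fall between 23 February and 12 September, so daylight saving is not in effect and Kesal Coast is at UTC+10:45.
16:00 Kesal Coast − 10h45m = 05:15 UTC.
1 February 2020 is a Saturday, so the first Sunday is February 2 and the second is February 9.
1 October 2020 is a Thursday, so the first Friday is October 2 and the second is October 9.
At the standard offset (UTC−01:00), 05:15 UTC − 1h = 04:15 Quoride District standard time.
Daylight saving runs 9 February – 9 October; the standard-time date in Quoride District, February 20, 2020, is inside that window, so Quoride District is at UTC+00:00.
05:15 UTC + 0h = 05:15 Quoride District.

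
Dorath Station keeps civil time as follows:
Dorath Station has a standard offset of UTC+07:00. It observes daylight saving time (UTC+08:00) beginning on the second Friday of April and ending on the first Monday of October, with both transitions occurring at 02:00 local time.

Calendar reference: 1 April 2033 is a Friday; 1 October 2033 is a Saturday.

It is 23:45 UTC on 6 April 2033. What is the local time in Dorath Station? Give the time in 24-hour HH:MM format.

06:45

1 April 2033 is a Friday, so the first Friday is April 1 and the second is April 8.
1 October 2033 is a Saturday, so the first Monday is October 3.
At the standard offset (UTC+07:00), 23:45 UTC + 7h = 06:45 Dorath Station standard time (rolling into the next day, 7 April 2033).
Daylight saving runs 8 April – 3 October; the standard-time date in Dorath Station, 7 April 2033, is outside that window, so Dorath Station is on standard time at UTC+07:00.
23:45 UTC + 7h = 06:45 local (rolling into the next day, 7 April 2033).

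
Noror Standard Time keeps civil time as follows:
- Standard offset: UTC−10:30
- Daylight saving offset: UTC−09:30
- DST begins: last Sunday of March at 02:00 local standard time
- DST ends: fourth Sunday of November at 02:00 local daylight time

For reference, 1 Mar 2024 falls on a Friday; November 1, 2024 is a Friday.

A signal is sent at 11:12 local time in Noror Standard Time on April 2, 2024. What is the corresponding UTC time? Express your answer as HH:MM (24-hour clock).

20:42

1 March 2024 is a Friday, so Sundays fall on 3, 10, 17, 24, 31; the last is March 31.
1 November 2024 is a Friday, so the first Sunday is November 3 and the fourth is November 24.
April 2, 2024 falls between 31 March and 24 November, so daylight saving is in effect and Noror Standard Time is at UTC−09:30.
11:12 local + 9h30m = 20:42 UTC.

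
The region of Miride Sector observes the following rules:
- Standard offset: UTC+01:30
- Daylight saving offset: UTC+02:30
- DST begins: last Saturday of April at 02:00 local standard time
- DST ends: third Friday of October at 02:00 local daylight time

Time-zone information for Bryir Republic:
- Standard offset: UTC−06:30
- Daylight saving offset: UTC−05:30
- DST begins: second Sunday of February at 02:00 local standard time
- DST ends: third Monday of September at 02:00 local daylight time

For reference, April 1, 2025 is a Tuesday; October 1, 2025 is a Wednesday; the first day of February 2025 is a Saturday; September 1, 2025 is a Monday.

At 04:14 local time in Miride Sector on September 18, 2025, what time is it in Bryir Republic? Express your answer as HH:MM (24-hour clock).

19:14

1 April 2025 is a Tuesday, so Saturdays fall on 5, 12, 19, 26; the last is April 26.
1 October 2025 is a Wednesday, so the first Friday is October 3 and the third is October 17.
September 18, 2025 lies within the daylight-saving period (26 April – 17 October), so Miride Sector is on daylight time, UTC+02:30.
04:14 Miride Sector − 2h30m = 01:44 UTC.
1 February 2025 is a Saturday, so the first Sunday is February 2 and the second is February 9.
1 September 2025 is a Monday, so the first Monday is September 1 and the third is September 15.
At the standard offset (UTC−06:30), 01:44 UTC − 6h30m = 19:14 Bryir Republic standard time (rolling into the previous day, 17 September 2025).
Daylight saving runs 9 February – 15 September; the standard-time date in Bryir Republic, September 17, 2025, is outside that window, so Bryir Republic is on standard time at UTC−06:30.
01:44 UTC − 6h30m = 19:14 Bryir Republic (rolling into the previous day, 17 September 2025).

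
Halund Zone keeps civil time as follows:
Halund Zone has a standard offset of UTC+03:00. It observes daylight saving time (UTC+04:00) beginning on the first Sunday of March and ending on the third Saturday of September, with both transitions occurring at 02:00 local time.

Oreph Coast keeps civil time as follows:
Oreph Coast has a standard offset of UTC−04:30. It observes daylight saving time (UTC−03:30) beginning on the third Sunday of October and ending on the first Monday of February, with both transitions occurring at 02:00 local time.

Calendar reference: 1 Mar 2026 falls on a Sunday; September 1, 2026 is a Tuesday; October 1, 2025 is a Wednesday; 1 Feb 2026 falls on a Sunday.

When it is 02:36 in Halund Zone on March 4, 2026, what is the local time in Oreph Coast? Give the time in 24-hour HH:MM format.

18:06

1 March 2026 is a Sunday, so the first Sunday is March 1.
1 September 2026 is a Tuesday, so the first Saturday is September 5 and the third is September 19.
March 4, 2026 lies within the daylight-saving period (1 March – 19 September), so Halund Zone is on daylight time, UTC+04:00.
02:36 Halund Zone − 4h = 22:36 UTC (rolling into the previous day, 3 March 2026).
1 October 2025 is a Wednesday, so the first Sunday is October 5 and the third is October 19.
1 February 2026 is a Sunday, so the first Monday is February 2.
At the standard offset (UTC−04:30), 22:36 UTC − 4h30m = 18:06 Oreph Coast standard time.
The standard-time date in Oreph Coast, March 3, 2026, is outside the daylight-saving period (19 October 2025 – 2 February 2026), so Oreph Coast is on standard time, UTC−04:30.
22:36 UTC − 4h30m = 18:06 Oreph Coast.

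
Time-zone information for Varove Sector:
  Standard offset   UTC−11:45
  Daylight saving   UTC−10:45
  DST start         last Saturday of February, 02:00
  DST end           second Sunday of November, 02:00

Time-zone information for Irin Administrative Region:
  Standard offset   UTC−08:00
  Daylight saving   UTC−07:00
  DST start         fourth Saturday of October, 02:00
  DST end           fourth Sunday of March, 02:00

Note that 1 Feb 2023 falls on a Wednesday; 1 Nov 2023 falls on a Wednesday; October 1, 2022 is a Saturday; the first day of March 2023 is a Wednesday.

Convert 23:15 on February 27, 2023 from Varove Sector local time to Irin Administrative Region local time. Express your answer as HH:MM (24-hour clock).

1 February 2023 is a Wednesday, so Saturdays fall on 4, 11, 18, 25; the last is February 25.
1 November 2023 is a Wednesday, so the first Sunday is November 5 and the second is November 12.
February 27, 2023 lies within the daylight-saving period (25 February – 12 November), so Varove Sector is on daylight time, UTC−10:45.
23:15 Varove Sector + 10h45m = 10:00 UTC (rolling into the next day, 28 February 2023).
1 October 2022 is a Saturday, so the first Saturday is October 1 and the fourth is October 22.
1 March 2023 is a Wednesday, so the first Sunday is March 5 and the fourth is March 26.
At the standard offset (UTC−08:00), 10:00 UTC − 8h = 02:00 Irin Administrative Region standard time.
Daylight saving runs 22 October 2022 – 26 March 2023; the standard-time date in Irin Administrative Region, February 28, 2023, is inside that window, so Irin Administrative Region is at UTC−07:00.
10:00 UTC − 7h = 03:00 Irin Administrative Region.

03:00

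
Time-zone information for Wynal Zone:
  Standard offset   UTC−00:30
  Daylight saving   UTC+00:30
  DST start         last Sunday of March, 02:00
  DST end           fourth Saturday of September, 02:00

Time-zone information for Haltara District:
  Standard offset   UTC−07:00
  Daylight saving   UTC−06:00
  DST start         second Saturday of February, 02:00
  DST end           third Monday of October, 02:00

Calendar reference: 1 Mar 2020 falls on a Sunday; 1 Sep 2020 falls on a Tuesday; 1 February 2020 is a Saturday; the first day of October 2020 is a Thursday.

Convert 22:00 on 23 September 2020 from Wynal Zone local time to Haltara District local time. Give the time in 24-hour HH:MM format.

15:30

1 March 2020 is a Sunday, so Sundays fall on 1, 8, 15, 22, 29; the last is March 29.
1 September 2020 is a Tuesday, so the first Saturday is September 5 and the fourth is September 26.
23 September 2020 falls between 29 March and 26 September, so daylight saving is in effect and Wynal Zone is at UTC+00:30.
22:00 Wynal Zone − 0h30m = 21:30 UTC.
1 February 2020 is a Saturday, so the first Saturday is February 1 and the second is February 8.
1 October 2020 is a Thursday, so the first Monday is October 5 and the third is October 19.
At the standard offset (UTC−07:00), 21:30 UTC − 7h = 14:30 Haltara District standard time.
Daylight saving runs 8 February – 19 October; the standard-time date in Haltara District, 23 September 2020, is inside that window, so Haltara District is at UTC−06:00.
21:30 UTC − 6h = 15:30 Haltara District.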